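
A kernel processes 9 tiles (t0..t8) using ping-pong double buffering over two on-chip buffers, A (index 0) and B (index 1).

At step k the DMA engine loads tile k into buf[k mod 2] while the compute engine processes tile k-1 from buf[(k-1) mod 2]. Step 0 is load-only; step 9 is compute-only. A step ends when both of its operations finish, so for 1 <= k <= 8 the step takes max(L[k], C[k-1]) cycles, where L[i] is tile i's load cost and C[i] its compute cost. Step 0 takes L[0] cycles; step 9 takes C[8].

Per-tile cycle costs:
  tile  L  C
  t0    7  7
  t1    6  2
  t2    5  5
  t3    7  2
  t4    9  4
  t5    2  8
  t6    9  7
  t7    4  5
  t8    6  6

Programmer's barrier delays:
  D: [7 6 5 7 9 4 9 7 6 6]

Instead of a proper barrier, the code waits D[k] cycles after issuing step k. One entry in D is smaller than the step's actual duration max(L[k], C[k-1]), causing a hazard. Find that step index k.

hazard at step 1

k=0 barrier L[0]=7→7c, D[0]=7 ok
k=1 barrier max(L[1]=6,C[0]=7)→7c, D[1]=6 SHORT
k=2 barrier max(L[2]=5,C[1]=2)→5c, D[2]=5 ok
k=3 barrier max(L[3]=7,C[2]=5)→7c, D[3]=7 ok
k=4 barrier max(L[4]=9,C[3]=2)→9c, D[4]=9 ok
k=5 barrier max(L[5]=2,C[4]=4)→4c, D[5]=4 ok
k=6 barrier max(L[6]=9,C[5]=8)→9c, D[6]=9 ok
k=7 barrier max(L[7]=4,C[6]=7)→7c, D[7]=7 ok
k=8 barrier max(L[8]=6,C[7]=5)→6c, D[8]=6 ok
k=9 barrier C[8]=6→6c, D[9]=6 ok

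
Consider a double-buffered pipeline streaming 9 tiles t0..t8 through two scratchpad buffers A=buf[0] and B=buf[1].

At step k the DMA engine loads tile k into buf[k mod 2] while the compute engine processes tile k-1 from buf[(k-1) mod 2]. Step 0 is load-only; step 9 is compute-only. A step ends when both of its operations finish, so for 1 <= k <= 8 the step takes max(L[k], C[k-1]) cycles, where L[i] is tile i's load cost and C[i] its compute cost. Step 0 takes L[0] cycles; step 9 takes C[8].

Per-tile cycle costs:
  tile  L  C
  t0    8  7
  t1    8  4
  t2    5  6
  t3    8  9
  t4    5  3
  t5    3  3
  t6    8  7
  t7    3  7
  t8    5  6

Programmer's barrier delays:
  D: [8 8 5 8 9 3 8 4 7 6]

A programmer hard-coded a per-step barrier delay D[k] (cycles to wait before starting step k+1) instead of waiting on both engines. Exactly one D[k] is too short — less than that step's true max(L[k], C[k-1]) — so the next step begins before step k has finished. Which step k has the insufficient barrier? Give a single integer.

hazard at step 7

k=0 barrier L[0]=8→8c, D[0]=8 ok
k=1 barrier max(L[1]=8,C[0]=7)→8c, D[1]=8 ok
k=2 barrier max(L[2]=5,C[1]=4)→5c, D[2]=5 ok
k=3 barrier max(L[3]=8,C[2]=6)→8c, D[3]=8 ok
k=4 barrier max(L[4]=5,C[3]=9)→9c, D[4]=9 ok
k=5 barrier max(L[5]=3,C[4]=3)→3c, D[5]=3 ok
k=6 barrier max(L[6]=8,C[5]=3)→8c, D[6]=8 ok
k=7 barrier max(L[7]=3,C[6]=7)→7c, D[7]=4 SHORT
k=8 barrier max(L[8]=5,C[7]=7)→7c, D[8]=7 ok
k=9 barrier C[8]=6→6c, D[9]=6 ok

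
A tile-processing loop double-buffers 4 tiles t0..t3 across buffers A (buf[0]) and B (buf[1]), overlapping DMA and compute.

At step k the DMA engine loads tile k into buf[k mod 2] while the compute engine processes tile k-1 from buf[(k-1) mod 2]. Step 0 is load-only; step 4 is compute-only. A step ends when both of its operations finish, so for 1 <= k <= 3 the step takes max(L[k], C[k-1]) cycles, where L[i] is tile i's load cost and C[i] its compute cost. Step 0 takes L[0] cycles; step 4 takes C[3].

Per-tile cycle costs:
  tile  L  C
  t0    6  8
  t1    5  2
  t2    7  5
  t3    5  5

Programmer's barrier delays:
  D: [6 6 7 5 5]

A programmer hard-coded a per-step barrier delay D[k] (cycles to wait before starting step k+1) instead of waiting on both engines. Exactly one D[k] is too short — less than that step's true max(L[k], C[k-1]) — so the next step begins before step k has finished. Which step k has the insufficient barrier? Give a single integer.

hazard at step 1

k=0 barrier L[0]=6→6c, D[0]=6 ok
k=1 barrier max(L[1]=5,C[0]=8)→8c, D[1]=6 SHORT
k=2 barrier max(L[2]=7,C[1]=2)→7c, D[2]=7 ok
k=3 barrier max(L[3]=5,C[2]=5)→5c, D[3]=5 ok
k=4 barrier C[3]=5→5c, D[4]=5 ok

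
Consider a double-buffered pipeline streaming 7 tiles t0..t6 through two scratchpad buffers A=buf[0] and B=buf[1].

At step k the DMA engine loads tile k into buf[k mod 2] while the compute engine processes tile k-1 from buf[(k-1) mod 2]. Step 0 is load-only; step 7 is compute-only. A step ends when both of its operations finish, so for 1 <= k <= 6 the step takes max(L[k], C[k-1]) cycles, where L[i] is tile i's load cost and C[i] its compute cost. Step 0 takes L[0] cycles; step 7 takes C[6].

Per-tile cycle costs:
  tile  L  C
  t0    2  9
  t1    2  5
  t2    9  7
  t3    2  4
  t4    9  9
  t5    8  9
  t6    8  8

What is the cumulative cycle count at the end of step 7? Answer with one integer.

end_cycle[7] = 62

  0. 2=2c; end=2; A:t0 B:-
  1. max(2,9)=9c; end=11; A:t0 B:t1
  2. max(9,5)=9c; end=20; A:t2 B:t1
  3. max(2,7)=7c; end=27; A:t2 B:t3
  4. max(9,4)=9c; end=36; A:t4 B:t3
  5. max(8,9)=9c; end=45; A:t4 B:t5
  6. max(8,9)=9c; end=54; A:t6 B:t5
  7. 8=8c; end=62; A:t6 B:t5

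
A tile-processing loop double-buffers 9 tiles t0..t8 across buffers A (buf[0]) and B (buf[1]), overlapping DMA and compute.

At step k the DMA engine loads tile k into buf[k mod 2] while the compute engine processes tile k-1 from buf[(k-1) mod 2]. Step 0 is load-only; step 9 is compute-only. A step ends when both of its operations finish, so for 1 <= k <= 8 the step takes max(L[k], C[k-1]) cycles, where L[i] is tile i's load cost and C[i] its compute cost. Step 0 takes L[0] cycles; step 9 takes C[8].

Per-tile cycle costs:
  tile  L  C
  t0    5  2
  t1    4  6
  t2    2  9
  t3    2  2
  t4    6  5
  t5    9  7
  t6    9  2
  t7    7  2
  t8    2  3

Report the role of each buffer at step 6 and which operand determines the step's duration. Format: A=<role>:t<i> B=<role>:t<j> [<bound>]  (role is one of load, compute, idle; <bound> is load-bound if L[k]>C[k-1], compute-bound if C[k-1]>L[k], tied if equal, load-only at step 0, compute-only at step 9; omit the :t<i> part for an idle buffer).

k=0 load=t0/5c comp=- wait=5 total=5
k=1 load=t1/4c comp=t0/2c wait=4 total=9
k=2 load=t2/2c comp=t1/6c wait=6 total=15
k=3 load=t3/2c comp=t2/9c wait=9 total=24
k=4 load=t4/6c comp=t3/2c wait=6 total=30
k=5 load=t5/9c comp=t4/5c wait=9 total=39
k=6 load=t6/9c comp=t5/7c wait=9 total=48
k=7 load=t7/7c comp=t6/2c wait=7 total=55
k=8 load=t8/2c comp=t7/2c wait=2 total=57
k=9 load=- comp=t8/3c wait=3 total=60

step 6: A=load:t6 B=compute:t5 [load-bound]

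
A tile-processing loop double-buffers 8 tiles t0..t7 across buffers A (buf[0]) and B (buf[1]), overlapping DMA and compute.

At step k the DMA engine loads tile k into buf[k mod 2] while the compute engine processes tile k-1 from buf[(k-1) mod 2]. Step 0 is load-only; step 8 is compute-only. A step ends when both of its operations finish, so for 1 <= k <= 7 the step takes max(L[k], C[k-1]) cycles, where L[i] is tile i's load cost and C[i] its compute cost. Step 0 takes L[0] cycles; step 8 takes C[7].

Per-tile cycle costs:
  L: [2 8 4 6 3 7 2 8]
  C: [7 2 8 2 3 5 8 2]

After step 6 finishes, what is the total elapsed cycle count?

end_cycle[6] = 37

step 0: L[0]=2 → dur=2, Σ=2 | A=load:t0 B=idle [load-only]
step 1: L[1]=8 C[0]=7 → dur=8, Σ=10 | A=compute:t0 B=load:t1 [load-bound]
step 2: L[2]=4 C[1]=2 → dur=4, Σ=14 | A=load:t2 B=compute:t1 [load-bound]
step 3: L[3]=6 C[2]=8 → dur=8, Σ=22 | A=compute:t2 B=load:t3 [compute-bound]
step 4: L[4]=3 C[3]=2 → dur=3, Σ=25 | A=load:t4 B=compute:t3 [load-bound]
step 5: L[5]=7 C[4]=3 → dur=7, Σ=32 | A=compute:t4 B=load:t5 [load-bound]
step 6: L[6]=2 C[5]=5 → dur=5, Σ=37 | A=load:t6 B=compute:t5 [compute-bound]
step 7: L[7]=8 C[6]=8 → dur=8, Σ=45 | A=compute:t6 B=load:t7 [tied]
step 8: C[7]=2 → dur=2, Σ=47 | A=idle B=compute:t7 [compute-only]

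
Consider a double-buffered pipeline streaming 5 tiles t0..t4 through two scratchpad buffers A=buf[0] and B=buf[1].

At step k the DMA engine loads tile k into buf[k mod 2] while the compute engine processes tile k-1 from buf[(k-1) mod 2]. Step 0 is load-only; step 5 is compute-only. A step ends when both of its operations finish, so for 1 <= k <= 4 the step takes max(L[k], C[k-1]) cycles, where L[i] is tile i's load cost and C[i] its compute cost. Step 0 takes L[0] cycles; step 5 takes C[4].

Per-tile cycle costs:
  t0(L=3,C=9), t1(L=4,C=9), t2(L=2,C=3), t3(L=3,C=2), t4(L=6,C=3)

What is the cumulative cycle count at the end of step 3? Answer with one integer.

[0] DMA t0→A (3c) ∥ CU idle ⇒ 3c, clock 3
[1] DMA t1→B (4c) ∥ CU A:t0 (9c) ⇒ 9c, clock 12
[2] DMA t2→A (2c) ∥ CU B:t1 (9c) ⇒ 9c, clock 21
[3] DMA t3→B (3c) ∥ CU A:t2 (3c) ⇒ 3c, clock 24
[4] DMA t4→A (6c) ∥ CU B:t3 (2c) ⇒ 6c, clock 30
[5] DMA idle ∥ CU A:t4 (3c) ⇒ 3c, clock 33

end_cycle[3] = 24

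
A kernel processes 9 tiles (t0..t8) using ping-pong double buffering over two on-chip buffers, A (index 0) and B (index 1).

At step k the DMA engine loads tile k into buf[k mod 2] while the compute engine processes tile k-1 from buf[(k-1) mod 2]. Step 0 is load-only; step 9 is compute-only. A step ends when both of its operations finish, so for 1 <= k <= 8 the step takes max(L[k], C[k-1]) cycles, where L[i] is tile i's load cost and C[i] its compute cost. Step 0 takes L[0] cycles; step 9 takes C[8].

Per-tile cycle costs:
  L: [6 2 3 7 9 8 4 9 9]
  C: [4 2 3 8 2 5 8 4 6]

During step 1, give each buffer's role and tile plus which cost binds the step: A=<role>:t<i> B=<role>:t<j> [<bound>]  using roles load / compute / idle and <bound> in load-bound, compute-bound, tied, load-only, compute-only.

step 0: L[0]=6 → dur=6, Σ=6 | A=load:t0 B=idle [load-only]
step 1: L[1]=2 C[0]=4 → dur=4, Σ=10 | A=compute:t0 B=load:t1 [compute-bound]
step 2: L[2]=3 C[1]=2 → dur=3, Σ=13 | A=load:t2 B=compute:t1 [load-bound]
step 3: L[3]=7 C[2]=3 → dur=7, Σ=20 | A=compute:t2 B=load:t3 [load-bound]
step 4: L[4]=9 C[3]=8 → dur=9, Σ=29 | A=load:t4 B=compute:t3 [load-bound]
step 5: L[5]=8 C[4]=2 → dur=8, Σ=37 | A=compute:t4 B=load:t5 [load-bound]
step 6: L[6]=4 C[5]=5 → dur=5, Σ=42 | A=load:t6 B=compute:t5 [compute-bound]
step 7: L[7]=9 C[6]=8 → dur=9, Σ=51 | A=compute:t6 B=load:t7 [load-bound]
step 8: L[8]=9 C[7]=4 → dur=9, Σ=60 | A=load:t8 B=compute:t7 [load-bound]
step 9: C[8]=6 → dur=6, Σ=66 | A=compute:t8 B=idle [compute-only]

step 1: A=compute:t0 B=load:t1 [compute-bound]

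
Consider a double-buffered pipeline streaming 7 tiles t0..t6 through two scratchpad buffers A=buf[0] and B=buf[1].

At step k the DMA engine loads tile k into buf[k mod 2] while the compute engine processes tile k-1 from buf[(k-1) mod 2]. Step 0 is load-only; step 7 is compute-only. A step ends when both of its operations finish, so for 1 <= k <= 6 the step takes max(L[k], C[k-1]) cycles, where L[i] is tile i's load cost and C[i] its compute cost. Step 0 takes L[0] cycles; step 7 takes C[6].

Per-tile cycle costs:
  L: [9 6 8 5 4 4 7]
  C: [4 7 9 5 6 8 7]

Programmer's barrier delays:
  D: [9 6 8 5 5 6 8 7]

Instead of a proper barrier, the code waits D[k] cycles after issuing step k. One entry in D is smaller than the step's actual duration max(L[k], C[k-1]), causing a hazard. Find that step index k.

step 0: need L[0]=9 = 9; D[0]=9 ok
step 1: need max(L[1]=6,C[0]=4) = 6; D[1]=6 ok
step 2: need max(L[2]=8,C[1]=7) = 8; D[2]=8 ok
step 3: need max(L[3]=5,C[2]=9) = 9; D[3]=5 SHORT
step 4: need max(L[4]=4,C[3]=5) = 5; D[4]=5 ok
step 5: need max(L[5]=4,C[4]=6) = 6; D[5]=6 ok
step 6: need max(L[6]=7,C[5]=8) = 8; D[6]=8 ok
step 7: need C[6]=7 = 7; D[7]=7 ok

hazard at step 3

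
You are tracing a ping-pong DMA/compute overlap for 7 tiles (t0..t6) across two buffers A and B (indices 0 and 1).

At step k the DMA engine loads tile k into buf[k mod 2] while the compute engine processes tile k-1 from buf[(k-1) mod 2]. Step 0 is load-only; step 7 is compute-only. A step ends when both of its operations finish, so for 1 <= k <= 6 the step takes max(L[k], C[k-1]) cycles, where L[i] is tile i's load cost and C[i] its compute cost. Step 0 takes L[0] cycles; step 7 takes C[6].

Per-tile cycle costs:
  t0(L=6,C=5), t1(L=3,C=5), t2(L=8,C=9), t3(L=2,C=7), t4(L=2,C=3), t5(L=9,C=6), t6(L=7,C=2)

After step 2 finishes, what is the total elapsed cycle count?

[0] DMA t0→A (6c) ∥ CU idle ⇒ 6c, clock 6
[1] DMA t1→B (3c) ∥ CU A:t0 (5c) ⇒ 5c, clock 11
[2] DMA t2→A (8c) ∥ CU B:t1 (5c) ⇒ 8c, clock 19
[3] DMA t3→B (2c) ∥ CU A:t2 (9c) ⇒ 9c, clock 28
[4] DMA t4→A (2c) ∥ CU B:t3 (7c) ⇒ 7c, clock 35
[5] DMA t5→B (9c) ∥ CU A:t4 (3c) ⇒ 9c, clock 44
[6] DMA t6→A (7c) ∥ CU B:t5 (6c) ⇒ 7c, clock 51
[7] DMA idle ∥ CU A:t6 (2c) ⇒ 2c, clock 53

end_cycle[2] = 19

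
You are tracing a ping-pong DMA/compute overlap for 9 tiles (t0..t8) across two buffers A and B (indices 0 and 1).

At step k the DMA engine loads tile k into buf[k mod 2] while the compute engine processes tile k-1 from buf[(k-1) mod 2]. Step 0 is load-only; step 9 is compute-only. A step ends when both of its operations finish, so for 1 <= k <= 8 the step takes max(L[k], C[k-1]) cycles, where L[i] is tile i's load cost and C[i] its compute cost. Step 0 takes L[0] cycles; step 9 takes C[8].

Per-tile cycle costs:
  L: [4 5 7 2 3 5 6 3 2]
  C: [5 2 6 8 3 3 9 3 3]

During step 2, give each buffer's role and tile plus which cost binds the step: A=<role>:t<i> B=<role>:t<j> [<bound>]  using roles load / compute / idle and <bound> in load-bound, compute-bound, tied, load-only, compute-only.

step 0: L[0]=4 → dur=4, Σ=4 | A=load:t0 B=idle [load-only]
step 1: L[1]=5 C[0]=5 → dur=5, Σ=9 | A=compute:t0 B=load:t1 [tied]
step 2: L[2]=7 C[1]=2 → dur=7, Σ=16 | A=load:t2 B=compute:t1 [load-bound]
step 3: L[3]=2 C[2]=6 → dur=6, Σ=22 | A=compute:t2 B=load:t3 [compute-bound]
step 4: L[4]=3 C[3]=8 → dur=8, Σ=30 | A=load:t4 B=compute:t3 [compute-bound]
step 5: L[5]=5 C[4]=3 → dur=5, Σ=35 | A=compute:t4 B=load:t5 [load-bound]
step 6: L[6]=6 C[5]=3 → dur=6, Σ=41 | A=load:t6 B=compute:t5 [load-bound]
step 7: L[7]=3 C[6]=9 → dur=9, Σ=50 | A=compute:t6 B=load:t7 [compute-bound]
step 8: L[8]=2 C[7]=3 → dur=3, Σ=53 | A=load:t8 B=compute:t7 [compute-bound]
step 9: C[8]=3 → dur=3, Σ=56 | A=compute:t8 B=idle [compute-only]

step 2: A=load:t2 B=compute:t1 [load-bound]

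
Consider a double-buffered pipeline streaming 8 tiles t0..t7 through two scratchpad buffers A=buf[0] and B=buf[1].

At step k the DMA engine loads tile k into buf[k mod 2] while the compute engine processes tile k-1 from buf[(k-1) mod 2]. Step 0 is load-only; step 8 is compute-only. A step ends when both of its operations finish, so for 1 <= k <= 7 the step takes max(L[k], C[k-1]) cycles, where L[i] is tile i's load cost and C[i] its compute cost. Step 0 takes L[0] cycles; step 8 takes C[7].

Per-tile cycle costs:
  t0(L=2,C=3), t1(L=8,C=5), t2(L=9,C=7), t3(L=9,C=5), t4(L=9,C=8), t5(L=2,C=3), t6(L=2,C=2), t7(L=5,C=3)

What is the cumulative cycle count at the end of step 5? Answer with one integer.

step 0: L[0]=2 → dur=2, Σ=2 | A=load:t0 B=idle [load-only]
step 1: L[1]=8 C[0]=3 → dur=8, Σ=10 | A=compute:t0 B=load:t1 [load-bound]
step 2: L[2]=9 C[1]=5 → dur=9, Σ=19 | A=load:t2 B=compute:t1 [load-bound]
step 3: L[3]=9 C[2]=7 → dur=9, Σ=28 | A=compute:t2 B=load:t3 [load-bound]
step 4: L[4]=9 C[3]=5 → dur=9, Σ=37 | A=load:t4 B=compute:t3 [load-bound]
step 5: L[5]=2 C[4]=8 → dur=8, Σ=45 | A=compute:t4 B=load:t5 [compute-bound]
step 6: L[6]=2 C[5]=3 → dur=3, Σ=48 | A=load:t6 B=compute:t5 [compute-bound]
step 7: L[7]=5 C[6]=2 → dur=5, Σ=53 | A=compute:t6 B=load:t7 [load-bound]
step 8: C[7]=3 → dur=3, Σ=56 | A=idle B=compute:t7 [compute-only]

end_cycle[5] = 45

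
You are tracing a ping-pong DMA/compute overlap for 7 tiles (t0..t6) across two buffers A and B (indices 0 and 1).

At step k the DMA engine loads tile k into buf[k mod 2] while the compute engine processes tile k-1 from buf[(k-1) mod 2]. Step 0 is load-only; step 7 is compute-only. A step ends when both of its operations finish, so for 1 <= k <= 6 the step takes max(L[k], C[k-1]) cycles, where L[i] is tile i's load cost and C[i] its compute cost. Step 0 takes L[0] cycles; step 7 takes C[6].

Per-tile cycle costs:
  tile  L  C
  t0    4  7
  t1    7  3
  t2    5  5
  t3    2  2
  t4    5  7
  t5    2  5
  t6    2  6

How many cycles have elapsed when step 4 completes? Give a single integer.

[0] DMA t0→A (4c) ∥ CU idle ⇒ 4c, clock 4
[1] DMA t1→B (7c) ∥ CU A:t0 (7c) ⇒ 7c, clock 11
[2] DMA t2→A (5c) ∥ CU B:t1 (3c) ⇒ 5c, clock 16
[3] DMA t3→B (2c) ∥ CU A:t2 (5c) ⇒ 5c, clock 21
[4] DMA t4→A (5c) ∥ CU B:t3 (2c) ⇒ 5c, clock 26
[5] DMA t5→B (2c) ∥ CU A:t4 (7c) ⇒ 7c, clock 33
[6] DMA t6→A (2c) ∥ CU B:t5 (5c) ⇒ 5c, clock 38
[7] DMA idle ∥ CU A:t6 (6c) ⇒ 6c, clock 44

end_cycle[4] = 26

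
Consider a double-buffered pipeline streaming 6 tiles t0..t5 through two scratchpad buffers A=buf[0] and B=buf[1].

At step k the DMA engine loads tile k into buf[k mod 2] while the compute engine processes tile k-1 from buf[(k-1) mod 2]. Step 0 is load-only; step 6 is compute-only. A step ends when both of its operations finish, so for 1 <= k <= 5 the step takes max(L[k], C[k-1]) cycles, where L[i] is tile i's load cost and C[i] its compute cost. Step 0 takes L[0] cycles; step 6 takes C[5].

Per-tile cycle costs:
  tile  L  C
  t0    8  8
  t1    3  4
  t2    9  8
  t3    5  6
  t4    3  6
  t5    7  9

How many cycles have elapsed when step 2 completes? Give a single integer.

  0. 8=8c; end=8; A:t0 B:-
  1. max(3,8)=8c; end=16; A:t0 B:t1
  2. max(9,4)=9c; end=25; A:t2 B:t1
  3. max(5,8)=8c; end=33; A:t2 B:t3
  4. max(3,6)=6c; end=39; A:t4 B:t3
  5. max(7,6)=7c; end=46; A:t4 B:t5
  6. 9=9c; end=55; A:t4 B:t5

end_cycle[2] = 25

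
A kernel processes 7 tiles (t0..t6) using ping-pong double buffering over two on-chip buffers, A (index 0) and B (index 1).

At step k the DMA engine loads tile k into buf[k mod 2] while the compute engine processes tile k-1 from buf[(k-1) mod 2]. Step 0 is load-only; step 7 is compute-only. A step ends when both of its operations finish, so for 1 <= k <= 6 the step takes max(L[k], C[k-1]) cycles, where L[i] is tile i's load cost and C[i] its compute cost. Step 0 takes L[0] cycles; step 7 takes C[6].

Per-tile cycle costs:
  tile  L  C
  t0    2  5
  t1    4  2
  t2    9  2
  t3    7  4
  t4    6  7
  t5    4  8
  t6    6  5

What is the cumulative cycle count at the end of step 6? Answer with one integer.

  0. 2=2c; end=2; A:t0 B:-
  1. max(4,5)=5c; end=7; A:t0 B:t1
  2. max(9,2)=9c; end=16; A:t2 B:t1
  3. max(7,2)=7c; end=23; A:t2 B:t3
  4. max(6,4)=6c; end=29; A:t4 B:t3
  5. max(4,7)=7c; end=36; A:t4 B:t5
  6. max(6,8)=8c; end=44; A:t6 B:t5
  7. 5=5c; end=49; A:t6 B:t5

end_cycle[6] = 44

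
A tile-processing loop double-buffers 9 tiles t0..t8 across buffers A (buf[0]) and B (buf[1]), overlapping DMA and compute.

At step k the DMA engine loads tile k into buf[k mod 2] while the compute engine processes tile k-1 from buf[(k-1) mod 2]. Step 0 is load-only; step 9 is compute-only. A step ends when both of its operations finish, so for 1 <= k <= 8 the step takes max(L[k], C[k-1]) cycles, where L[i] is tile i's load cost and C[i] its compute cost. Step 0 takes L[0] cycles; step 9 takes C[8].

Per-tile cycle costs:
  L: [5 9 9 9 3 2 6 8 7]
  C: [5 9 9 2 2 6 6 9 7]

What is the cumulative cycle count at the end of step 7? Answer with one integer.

end_cycle[7] = 51

  0. 5=5c; end=5; A:t0 B:-
  1. max(9,5)=9c; end=14; A:t0 B:t1
  2. max(9,9)=9c; end=23; A:t2 B:t1
  3. max(9,9)=9c; end=32; A:t2 B:t3
  4. max(3,2)=3c; end=35; A:t4 B:t3
  5. max(2,2)=2c; end=37; A:t4 B:t5
  6. max(6,6)=6c; end=43; A:t6 B:t5
  7. max(8,6)=8c; end=51; A:t6 B:t7
  8. max(7,9)=9c; end=60; A:t8 B:t7
  9. 7=7c; end=67; A:t8 B:t7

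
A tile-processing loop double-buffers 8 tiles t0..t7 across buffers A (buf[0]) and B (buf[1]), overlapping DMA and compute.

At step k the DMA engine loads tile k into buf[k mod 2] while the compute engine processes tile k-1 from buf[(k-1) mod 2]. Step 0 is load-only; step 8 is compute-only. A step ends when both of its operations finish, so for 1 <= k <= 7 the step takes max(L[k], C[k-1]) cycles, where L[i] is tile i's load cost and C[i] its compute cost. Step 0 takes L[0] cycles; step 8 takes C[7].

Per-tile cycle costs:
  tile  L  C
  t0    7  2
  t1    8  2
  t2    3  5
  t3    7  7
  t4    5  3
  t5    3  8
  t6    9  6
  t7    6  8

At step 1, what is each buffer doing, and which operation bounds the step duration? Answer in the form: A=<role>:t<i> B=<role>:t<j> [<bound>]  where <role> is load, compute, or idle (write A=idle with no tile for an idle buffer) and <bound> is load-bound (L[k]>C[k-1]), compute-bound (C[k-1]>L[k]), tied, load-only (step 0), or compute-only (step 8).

step 1: A=compute:t0 B=load:t1 [load-bound]

  0. 7=7c; end=7; A:t0 B:-
  1. max(8,2)=8c; end=15; A:t0 B:t1
  2. max(3,2)=3c; end=18; A:t2 B:t1
  3. max(7,5)=7c; end=25; A:t2 B:t3
  4. max(5,7)=7c; end=32; A:t4 B:t3
  5. max(3,3)=3c; end=35; A:t4 B:t5
  6. max(9,8)=9c; end=44; A:t6 B:t5
  7. max(6,6)=6c; end=50; A:t6 B:t7
  8. 8=8c; end=58; A:t6 B:t7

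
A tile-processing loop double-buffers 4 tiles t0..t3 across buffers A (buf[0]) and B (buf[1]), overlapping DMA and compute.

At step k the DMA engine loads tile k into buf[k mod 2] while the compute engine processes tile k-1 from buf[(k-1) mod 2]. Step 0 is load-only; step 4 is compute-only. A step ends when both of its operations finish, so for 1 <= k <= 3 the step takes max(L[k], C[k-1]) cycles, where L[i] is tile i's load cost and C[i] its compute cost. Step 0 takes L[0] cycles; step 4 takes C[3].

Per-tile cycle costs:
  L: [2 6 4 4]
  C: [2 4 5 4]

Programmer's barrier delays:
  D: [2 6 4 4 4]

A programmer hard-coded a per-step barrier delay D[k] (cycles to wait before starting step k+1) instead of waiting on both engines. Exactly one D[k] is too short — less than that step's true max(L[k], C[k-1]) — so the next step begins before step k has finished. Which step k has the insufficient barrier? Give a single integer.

hazard at step 3

k=0 barrier L[0]=2→2c, D[0]=2 ok
k=1 barrier max(L[1]=6,C[0]=2)→6c, D[1]=6 ok
k=2 barrier max(L[2]=4,C[1]=4)→4c, D[2]=4 ok
k=3 barrier max(L[3]=4,C[2]=5)→5c, D[3]=4 SHORT
k=4 barrier C[3]=4→4c, D[4]=4 ok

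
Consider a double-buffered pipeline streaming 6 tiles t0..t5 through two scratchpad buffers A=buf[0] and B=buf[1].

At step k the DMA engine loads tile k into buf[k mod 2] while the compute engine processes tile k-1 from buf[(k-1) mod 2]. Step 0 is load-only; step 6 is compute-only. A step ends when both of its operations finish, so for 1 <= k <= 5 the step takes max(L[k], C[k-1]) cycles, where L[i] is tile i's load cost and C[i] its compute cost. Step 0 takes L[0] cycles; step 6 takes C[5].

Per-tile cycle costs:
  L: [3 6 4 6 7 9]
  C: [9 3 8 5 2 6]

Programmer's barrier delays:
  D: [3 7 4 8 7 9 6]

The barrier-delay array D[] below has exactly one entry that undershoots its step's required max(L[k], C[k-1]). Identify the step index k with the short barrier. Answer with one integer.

hazard at step 1

step 0: need L[0]=3 = 3; D[0]=3 ok
step 1: need max(L[1]=6,C[0]=9) = 9; D[1]=7 SHORT
step 2: need max(L[2]=4,C[1]=3) = 4; D[2]=4 ok
step 3: need max(L[3]=6,C[2]=8) = 8; D[3]=8 ok
step 4: need max(L[4]=7,C[3]=5) = 7; D[4]=7 ok
step 5: need max(L[5]=9,C[4]=2) = 9; D[5]=9 ok
step 6: need C[5]=6 = 6; D[6]=6 ok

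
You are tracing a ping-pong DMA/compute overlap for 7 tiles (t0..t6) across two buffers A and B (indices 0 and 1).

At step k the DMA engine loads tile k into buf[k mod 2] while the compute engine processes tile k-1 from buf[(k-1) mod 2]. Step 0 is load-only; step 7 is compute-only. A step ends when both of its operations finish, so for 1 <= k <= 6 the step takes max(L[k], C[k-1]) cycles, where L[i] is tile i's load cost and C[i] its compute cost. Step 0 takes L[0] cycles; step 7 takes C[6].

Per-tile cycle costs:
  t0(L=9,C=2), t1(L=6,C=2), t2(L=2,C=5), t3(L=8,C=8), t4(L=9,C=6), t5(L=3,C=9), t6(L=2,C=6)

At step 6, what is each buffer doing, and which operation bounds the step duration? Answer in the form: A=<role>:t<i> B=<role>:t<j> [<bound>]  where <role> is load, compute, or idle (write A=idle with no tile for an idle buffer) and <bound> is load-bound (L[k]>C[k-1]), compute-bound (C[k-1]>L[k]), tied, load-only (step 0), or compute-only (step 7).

  0. 9=9c; end=9; A:t0 B:-
  1. max(6,2)=6c; end=15; A:t0 B:t1
  2. max(2,2)=2c; end=17; A:t2 B:t1
  3. max(8,5)=8c; end=25; A:t2 B:t3
  4. max(9,8)=9c; end=34; A:t4 B:t3
  5. max(3,6)=6c; end=40; A:t4 B:t5
  6. max(2,9)=9c; end=49; A:t6 B:t5
  7. 6=6c; end=55; A:t6 B:t5

step 6: A=load:t6 B=compute:t5 [compute-bound]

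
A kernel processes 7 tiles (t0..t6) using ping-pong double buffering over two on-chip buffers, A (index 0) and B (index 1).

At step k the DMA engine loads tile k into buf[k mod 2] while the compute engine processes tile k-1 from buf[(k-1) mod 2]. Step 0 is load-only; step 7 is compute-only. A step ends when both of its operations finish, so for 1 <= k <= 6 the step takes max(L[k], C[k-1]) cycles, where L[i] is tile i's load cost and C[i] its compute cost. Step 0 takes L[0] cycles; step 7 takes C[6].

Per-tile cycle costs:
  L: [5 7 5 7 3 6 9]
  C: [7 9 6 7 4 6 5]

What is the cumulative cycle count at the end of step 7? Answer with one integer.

[0] DMA t0→A (5c) ∥ CU idle ⇒ 5c, clock 5
[1] DMA t1→B (7c) ∥ CU A:t0 (7c) ⇒ 7c, clock 12
[2] DMA t2→A (5c) ∥ CU B:t1 (9c) ⇒ 9c, clock 21
[3] DMA t3→B (7c) ∥ CU A:t2 (6c) ⇒ 7c, clock 28
[4] DMA t4→A (3c) ∥ CU B:t3 (7c) ⇒ 7c, clock 35
[5] DMA t5→B (6c) ∥ CU A:t4 (4c) ⇒ 6c, clock 41
[6] DMA t6→A (9c) ∥ CU B:t5 (6c) ⇒ 9c, clock 50
[7] DMA idle ∥ CU A:t6 (5c) ⇒ 5c, clock 55

end_cycle[7] = 55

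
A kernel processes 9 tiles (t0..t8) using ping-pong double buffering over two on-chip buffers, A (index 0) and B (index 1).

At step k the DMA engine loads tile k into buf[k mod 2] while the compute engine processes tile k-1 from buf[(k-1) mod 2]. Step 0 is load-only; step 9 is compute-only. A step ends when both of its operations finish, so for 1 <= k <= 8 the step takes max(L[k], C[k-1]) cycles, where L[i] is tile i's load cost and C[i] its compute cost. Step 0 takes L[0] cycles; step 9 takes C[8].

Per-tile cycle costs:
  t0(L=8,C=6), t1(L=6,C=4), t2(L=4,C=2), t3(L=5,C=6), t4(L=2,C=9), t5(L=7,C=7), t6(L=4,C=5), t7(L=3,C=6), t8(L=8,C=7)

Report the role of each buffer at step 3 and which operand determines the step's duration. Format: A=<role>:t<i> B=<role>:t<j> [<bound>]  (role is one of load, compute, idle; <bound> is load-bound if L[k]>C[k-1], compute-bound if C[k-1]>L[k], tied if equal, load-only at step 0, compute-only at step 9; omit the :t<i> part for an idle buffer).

step 3: A=compute:t2 B=load:t3 [load-bound]

k=0 load=t0/8c comp=- wait=8 total=8
k=1 load=t1/6c comp=t0/6c wait=6 total=14
k=2 load=t2/4c comp=t1/4c wait=4 total=18
k=3 load=t3/5c comp=t2/2c wait=5 total=23
k=4 load=t4/2c comp=t3/6c wait=6 total=29
k=5 load=t5/7c comp=t4/9c wait=9 total=38
k=6 load=t6/4c comp=t5/7c wait=7 total=45
k=7 load=t7/3c comp=t6/5c wait=5 total=50
k=8 load=t8/8c comp=t7/6c wait=8 total=58
k=9 load=- comp=t8/7c wait=7 total=65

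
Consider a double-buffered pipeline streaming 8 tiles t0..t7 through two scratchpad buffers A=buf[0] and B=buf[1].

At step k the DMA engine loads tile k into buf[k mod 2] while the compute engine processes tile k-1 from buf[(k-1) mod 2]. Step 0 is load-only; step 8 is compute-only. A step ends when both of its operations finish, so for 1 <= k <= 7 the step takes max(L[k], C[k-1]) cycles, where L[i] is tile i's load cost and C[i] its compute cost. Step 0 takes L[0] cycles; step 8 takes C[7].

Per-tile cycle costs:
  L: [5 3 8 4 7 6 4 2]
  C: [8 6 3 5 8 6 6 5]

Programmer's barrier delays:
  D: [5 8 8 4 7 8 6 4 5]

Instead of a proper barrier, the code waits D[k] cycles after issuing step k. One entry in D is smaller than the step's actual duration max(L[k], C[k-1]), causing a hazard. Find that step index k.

hazard at step 7

k=0 barrier L[0]=5→5c, D[0]=5 ok
k=1 barrier max(L[1]=3,C[0]=8)→8c, D[1]=8 ok
k=2 barrier max(L[2]=8,C[1]=6)→8c, D[2]=8 ok
k=3 barrier max(L[3]=4,C[2]=3)→4c, D[3]=4 ok
k=4 barrier max(L[4]=7,C[3]=5)→7c, D[4]=7 ok
k=5 barrier max(L[5]=6,C[4]=8)→8c, D[5]=8 ok
k=6 barrier max(L[6]=4,C[5]=6)→6c, D[6]=6 ok
k=7 barrier max(L[7]=2,C[6]=6)→6c, D[7]=4 SHORT
k=8 barrier C[7]=5→5c, D[8]=5 ok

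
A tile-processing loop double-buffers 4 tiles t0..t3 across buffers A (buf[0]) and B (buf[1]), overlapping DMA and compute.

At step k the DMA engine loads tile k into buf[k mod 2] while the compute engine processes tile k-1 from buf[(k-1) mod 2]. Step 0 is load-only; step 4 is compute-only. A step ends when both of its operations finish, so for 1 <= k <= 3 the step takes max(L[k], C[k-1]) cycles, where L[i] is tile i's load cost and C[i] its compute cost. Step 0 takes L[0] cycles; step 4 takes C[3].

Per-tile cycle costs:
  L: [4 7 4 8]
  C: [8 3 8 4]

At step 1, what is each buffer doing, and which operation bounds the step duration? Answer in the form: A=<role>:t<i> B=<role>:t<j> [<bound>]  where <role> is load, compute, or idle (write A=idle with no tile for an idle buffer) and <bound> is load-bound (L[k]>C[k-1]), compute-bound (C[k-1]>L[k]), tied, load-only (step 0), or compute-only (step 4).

[0] DMA t0→A (4c) ∥ CU idle ⇒ 4c, clock 4
[1] DMA t1→B (7c) ∥ CU A:t0 (8c) ⇒ 8c, clock 12
[2] DMA t2→A (4c) ∥ CU B:t1 (3c) ⇒ 4c, clock 16
[3] DMA t3→B (8c) ∥ CU A:t2 (8c) ⇒ 8c, clock 24
[4] DMA idle ∥ CU B:t3 (4c) ⇒ 4c, clock 28

step 1: A=compute:t0 B=load:t1 [compute-bound]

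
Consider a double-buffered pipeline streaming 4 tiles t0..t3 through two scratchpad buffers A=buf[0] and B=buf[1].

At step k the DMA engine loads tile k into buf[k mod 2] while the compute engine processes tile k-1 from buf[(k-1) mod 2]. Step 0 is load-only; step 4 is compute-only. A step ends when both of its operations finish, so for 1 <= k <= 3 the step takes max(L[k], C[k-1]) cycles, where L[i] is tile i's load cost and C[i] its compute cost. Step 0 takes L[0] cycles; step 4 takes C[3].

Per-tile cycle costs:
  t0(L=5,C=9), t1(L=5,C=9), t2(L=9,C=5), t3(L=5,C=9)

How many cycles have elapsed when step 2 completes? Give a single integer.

k=0 load=t0/5c comp=- wait=5 total=5
k=1 load=t1/5c comp=t0/9c wait=9 total=14
k=2 load=t2/9c comp=t1/9c wait=9 total=23
k=3 load=t3/5c comp=t2/5c wait=5 total=28
k=4 load=- comp=t3/9c wait=9 total=37

end_cycle[2] = 23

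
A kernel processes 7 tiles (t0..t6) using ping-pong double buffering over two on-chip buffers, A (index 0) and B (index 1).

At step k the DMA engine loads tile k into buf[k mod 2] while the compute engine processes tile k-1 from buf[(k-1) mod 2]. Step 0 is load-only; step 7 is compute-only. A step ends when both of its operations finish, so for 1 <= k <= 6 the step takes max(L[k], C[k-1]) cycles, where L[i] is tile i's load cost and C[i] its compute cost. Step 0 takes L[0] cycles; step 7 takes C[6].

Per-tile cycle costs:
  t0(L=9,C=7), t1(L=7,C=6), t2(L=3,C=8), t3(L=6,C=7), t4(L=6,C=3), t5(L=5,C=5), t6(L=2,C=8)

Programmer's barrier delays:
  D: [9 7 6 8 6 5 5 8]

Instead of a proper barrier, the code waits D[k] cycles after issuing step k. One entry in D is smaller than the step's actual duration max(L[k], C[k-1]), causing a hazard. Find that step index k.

[0] required=L[0]=9=9 vs D=9 ok
[1] required=max(L[1]=7,C[0]=7)=7 vs D=7 ok
[2] required=max(L[2]=3,C[1]=6)=6 vs D=6 ok
[3] required=max(L[3]=6,C[2]=8)=8 vs D=8 ok
[4] required=max(L[4]=6,C[3]=7)=7 vs D=6 SHORT
[5] required=max(L[5]=5,C[4]=3)=5 vs D=5 ok
[6] required=max(L[6]=2,C[5]=5)=5 vs D=5 ok
[7] required=C[6]=8=8 vs D=8 ok

hazard at step 4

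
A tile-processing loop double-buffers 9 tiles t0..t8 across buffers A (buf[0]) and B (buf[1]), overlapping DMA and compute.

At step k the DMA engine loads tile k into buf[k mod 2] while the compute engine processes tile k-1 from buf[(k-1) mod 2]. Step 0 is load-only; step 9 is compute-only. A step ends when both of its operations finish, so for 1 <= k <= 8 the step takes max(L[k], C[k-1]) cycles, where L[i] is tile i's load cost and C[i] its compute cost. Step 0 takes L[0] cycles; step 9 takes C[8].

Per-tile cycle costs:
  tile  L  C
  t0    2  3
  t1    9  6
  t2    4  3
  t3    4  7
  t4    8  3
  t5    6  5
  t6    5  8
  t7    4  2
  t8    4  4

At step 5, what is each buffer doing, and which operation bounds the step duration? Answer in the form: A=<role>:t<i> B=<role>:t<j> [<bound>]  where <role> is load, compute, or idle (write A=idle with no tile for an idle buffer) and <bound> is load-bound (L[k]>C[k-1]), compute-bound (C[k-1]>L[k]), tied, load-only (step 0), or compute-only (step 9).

step 5: A=compute:t4 B=load:t5 [load-bound]

  0. 2=2c; end=2; A:t0 B:-
  1. max(9,3)=9c; end=11; A:t0 B:t1
  2. max(4,6)=6c; end=17; A:t2 B:t1
  3. max(4,3)=4c; end=21; A:t2 B:t3
  4. max(8,7)=8c; end=29; A:t4 B:t3
  5. max(6,3)=6c; end=35; A:t4 B:t5
  6. max(5,5)=5c; end=40; A:t6 B:t5
  7. max(4,8)=8c; end=48; A:t6 B:t7
  8. max(4,2)=4c; end=52; A:t8 B:t7
  9. 4=4c; end=56; A:t8 B:t7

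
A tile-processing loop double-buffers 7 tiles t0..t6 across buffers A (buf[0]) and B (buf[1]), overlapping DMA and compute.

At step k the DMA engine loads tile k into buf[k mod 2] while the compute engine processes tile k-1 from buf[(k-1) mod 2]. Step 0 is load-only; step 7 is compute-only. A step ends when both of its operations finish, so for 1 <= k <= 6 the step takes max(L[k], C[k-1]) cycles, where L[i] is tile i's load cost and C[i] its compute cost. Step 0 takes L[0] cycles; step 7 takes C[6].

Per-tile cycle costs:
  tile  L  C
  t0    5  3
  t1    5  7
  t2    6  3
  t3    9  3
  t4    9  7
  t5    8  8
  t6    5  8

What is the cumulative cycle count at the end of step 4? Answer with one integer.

[0] DMA t0→A (5c) ∥ CU idle ⇒ 5c, clock 5
[1] DMA t1→B (5c) ∥ CU A:t0 (3c) ⇒ 5c, clock 10
[2] DMA t2→A (6c) ∥ CU B:t1 (7c) ⇒ 7c, clock 17
[3] DMA t3→B (9c) ∥ CU A:t2 (3c) ⇒ 9c, clock 26
[4] DMA t4→A (9c) ∥ CU B:t3 (3c) ⇒ 9c, clock 35
[5] DMA t5→B (8c) ∥ CU A:t4 (7c) ⇒ 8c, clock 43
[6] DMA t6→A (5c) ∥ CU B:t5 (8c) ⇒ 8c, clock 51
[7] DMA idle ∥ CU A:t6 (8c) ⇒ 8c, clock 59

end_cycle[4] = 35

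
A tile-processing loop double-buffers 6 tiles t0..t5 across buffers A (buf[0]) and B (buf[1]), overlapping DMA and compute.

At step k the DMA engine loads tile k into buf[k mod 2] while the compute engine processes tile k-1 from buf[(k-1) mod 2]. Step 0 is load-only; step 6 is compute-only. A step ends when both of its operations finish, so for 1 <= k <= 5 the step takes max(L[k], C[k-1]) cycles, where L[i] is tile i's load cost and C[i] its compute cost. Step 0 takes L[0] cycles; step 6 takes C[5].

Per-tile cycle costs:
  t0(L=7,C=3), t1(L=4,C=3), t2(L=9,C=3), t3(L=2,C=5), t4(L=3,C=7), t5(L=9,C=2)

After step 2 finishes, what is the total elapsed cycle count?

end_cycle[2] = 20

k=0 load=t0/7c comp=- wait=7 total=7
k=1 load=t1/4c comp=t0/3c wait=4 total=11
k=2 load=t2/9c comp=t1/3c wait=9 total=20
k=3 load=t3/2c comp=t2/3c wait=3 total=23
k=4 load=t4/3c comp=t3/5c wait=5 total=28
k=5 load=t5/9c comp=t4/7c wait=9 total=37
k=6 load=- comp=t5/2c wait=2 total=39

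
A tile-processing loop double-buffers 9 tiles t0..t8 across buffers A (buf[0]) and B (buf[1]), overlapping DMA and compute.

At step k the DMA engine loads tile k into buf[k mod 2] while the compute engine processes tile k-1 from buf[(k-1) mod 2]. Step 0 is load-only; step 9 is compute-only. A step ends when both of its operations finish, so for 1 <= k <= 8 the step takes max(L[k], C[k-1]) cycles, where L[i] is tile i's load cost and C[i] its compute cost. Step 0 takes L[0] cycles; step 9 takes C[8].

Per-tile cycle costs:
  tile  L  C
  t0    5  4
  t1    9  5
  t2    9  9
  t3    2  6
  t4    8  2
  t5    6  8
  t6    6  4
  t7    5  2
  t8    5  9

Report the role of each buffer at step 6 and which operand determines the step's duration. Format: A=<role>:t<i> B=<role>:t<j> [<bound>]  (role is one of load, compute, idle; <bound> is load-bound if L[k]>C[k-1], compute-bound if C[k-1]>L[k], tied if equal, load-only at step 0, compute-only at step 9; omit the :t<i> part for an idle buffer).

k=0 load=t0/5c comp=- wait=5 total=5
k=1 load=t1/9c comp=t0/4c wait=9 total=14
k=2 load=t2/9c comp=t1/5c wait=9 total=23
k=3 load=t3/2c comp=t2/9c wait=9 total=32
k=4 load=t4/8c comp=t3/6c wait=8 total=40
k=5 load=t5/6c comp=t4/2c wait=6 total=46
k=6 load=t6/6c comp=t5/8c wait=8 total=54
k=7 load=t7/5c comp=t6/4c wait=5 total=59
k=8 load=t8/5c comp=t7/2c wait=5 total=64
k=9 load=- comp=t8/9c wait=9 total=73

step 6: A=load:t6 B=compute:t5 [compute-bound]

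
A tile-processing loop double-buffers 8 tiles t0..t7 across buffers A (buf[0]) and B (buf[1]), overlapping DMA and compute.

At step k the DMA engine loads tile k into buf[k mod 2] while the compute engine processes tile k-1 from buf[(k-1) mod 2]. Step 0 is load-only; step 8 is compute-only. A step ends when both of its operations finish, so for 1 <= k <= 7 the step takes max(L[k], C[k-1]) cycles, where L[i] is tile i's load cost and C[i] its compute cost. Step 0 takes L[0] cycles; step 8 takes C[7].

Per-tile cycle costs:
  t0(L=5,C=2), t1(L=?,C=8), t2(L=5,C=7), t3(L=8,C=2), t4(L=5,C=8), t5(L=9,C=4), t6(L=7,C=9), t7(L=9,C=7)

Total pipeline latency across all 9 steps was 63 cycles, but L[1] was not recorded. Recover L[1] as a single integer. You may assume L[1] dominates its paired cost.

L[1] = 5

step 0 → dur = L[0]=5 = 5
step 1 → dur = max(L[1]=?, C[0]=2) = L[1]  (unknown; binding)
step 2 → dur = max(L[2]=5, C[1]=8) = 8
step 3 → dur = max(L[3]=8, C[2]=7) = 8
step 4 → dur = max(L[4]=5, C[3]=2) = 5
step 5 → dur = max(L[5]=9, C[4]=8) = 9
step 6 → dur = max(L[6]=7, C[5]=4) = 7
step 7 → dur = max(L[7]=9, C[6]=9) = 9
step 8 → dur = C[7]=7 = 7
sum of known step durations = 58
dur[1] = total - known = 63 - 58 = 5
L[1] is the binding max in step 1, so L[1] = dur[1] = 5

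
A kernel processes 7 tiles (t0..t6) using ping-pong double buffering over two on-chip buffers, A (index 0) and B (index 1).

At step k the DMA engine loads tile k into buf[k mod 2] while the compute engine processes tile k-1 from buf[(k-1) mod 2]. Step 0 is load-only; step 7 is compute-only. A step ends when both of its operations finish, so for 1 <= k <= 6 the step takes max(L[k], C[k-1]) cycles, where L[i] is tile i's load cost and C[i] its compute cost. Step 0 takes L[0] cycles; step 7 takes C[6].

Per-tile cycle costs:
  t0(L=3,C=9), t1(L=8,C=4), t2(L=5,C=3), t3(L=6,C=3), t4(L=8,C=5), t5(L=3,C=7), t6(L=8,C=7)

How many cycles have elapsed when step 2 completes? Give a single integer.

step 0: L[0]=3 → dur=3, Σ=3 | A=load:t0 B=idle [load-only]
step 1: L[1]=8 C[0]=9 → dur=9, Σ=12 | A=compute:t0 B=load:t1 [compute-bound]
step 2: L[2]=5 C[1]=4 → dur=5, Σ=17 | A=load:t2 B=compute:t1 [load-bound]
step 3: L[3]=6 C[2]=3 → dur=6, Σ=23 | A=compute:t2 B=load:t3 [load-bound]
step 4: L[4]=8 C[3]=3 → dur=8, Σ=31 | A=load:t4 B=compute:t3 [load-bound]
step 5: L[5]=3 C[4]=5 → dur=5, Σ=36 | A=compute:t4 B=load:t5 [compute-bound]
step 6: L[6]=8 C[5]=7 → dur=8, Σ=44 | A=load:t6 B=compute:t5 [load-bound]
step 7: C[6]=7 → dur=7, Σ=51 | A=compute:t6 B=idle [compute-only]

end_cycle[2] = 17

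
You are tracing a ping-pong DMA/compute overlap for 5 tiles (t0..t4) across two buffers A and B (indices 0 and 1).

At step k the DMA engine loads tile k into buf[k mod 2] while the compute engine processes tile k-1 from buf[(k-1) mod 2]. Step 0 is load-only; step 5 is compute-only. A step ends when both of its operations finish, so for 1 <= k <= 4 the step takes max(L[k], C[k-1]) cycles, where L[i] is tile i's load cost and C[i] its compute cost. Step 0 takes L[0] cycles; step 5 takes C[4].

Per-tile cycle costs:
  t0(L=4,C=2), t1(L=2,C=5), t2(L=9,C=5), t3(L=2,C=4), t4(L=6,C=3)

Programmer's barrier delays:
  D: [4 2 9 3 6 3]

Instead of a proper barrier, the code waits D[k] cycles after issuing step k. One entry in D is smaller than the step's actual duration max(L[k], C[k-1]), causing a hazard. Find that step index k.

k=0 barrier L[0]=4→4c, D[0]=4 ok
k=1 barrier max(L[1]=2,C[0]=2)→2c, D[1]=2 ok
k=2 barrier max(L[2]=9,C[1]=5)→9c, D[2]=9 ok
k=3 barrier max(L[3]=2,C[2]=5)→5c, D[3]=3 SHORT
k=4 barrier max(L[4]=6,C[3]=4)→6c, D[4]=6 ok
k=5 barrier C[4]=3→3c, D[5]=3 ok

hazard at step 3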